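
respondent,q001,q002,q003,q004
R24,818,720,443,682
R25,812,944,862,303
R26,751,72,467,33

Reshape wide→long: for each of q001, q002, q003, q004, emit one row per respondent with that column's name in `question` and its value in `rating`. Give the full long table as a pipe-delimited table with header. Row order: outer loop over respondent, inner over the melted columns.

Each (respondent, column) pair becomes one row: 3 × 4 = 12 rows.
For example, (R24, q001) → rating=818.

| respondent | question | rating |
| R24 | q001 | 818 |
| R24 | q002 | 720 |
| R24 | q003 | 443 |
| R24 | q004 | 682 |
| R25 | q001 | 812 |
| R25 | q002 | 944 |
| R25 | q003 | 862 |
| R25 | q004 | 303 |
| R26 | q001 | 751 |
| R26 | q002 | 72 |
| R26 | q003 | 467 |
| R26 | q004 | 33 |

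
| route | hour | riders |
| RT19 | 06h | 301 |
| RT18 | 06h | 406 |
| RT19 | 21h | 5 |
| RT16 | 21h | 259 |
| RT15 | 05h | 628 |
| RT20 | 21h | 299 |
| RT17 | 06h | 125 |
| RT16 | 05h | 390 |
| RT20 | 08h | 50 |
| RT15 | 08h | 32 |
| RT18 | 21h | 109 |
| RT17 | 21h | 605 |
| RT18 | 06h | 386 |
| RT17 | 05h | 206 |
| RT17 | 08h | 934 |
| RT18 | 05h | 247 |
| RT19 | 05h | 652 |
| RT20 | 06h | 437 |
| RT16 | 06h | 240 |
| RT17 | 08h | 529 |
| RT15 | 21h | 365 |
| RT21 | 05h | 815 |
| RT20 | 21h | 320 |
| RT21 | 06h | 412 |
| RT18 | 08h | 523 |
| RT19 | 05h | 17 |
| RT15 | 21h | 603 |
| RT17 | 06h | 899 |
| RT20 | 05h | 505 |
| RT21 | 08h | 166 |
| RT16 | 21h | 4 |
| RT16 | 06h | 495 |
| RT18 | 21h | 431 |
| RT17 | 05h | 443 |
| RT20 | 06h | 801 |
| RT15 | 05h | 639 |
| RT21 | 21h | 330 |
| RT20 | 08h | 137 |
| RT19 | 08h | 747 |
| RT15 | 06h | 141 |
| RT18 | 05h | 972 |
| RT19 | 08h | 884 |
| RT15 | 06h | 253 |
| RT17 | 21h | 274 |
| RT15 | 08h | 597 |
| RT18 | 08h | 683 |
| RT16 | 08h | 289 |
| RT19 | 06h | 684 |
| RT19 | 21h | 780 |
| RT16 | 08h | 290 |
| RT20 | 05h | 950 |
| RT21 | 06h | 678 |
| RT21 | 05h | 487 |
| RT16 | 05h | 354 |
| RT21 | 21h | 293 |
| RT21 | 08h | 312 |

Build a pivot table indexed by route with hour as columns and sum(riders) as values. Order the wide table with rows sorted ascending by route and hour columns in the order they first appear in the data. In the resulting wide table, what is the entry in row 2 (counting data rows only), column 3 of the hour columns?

744

With rows sorted ascending by route, row 2 is route=RT16. hour columns in first-appearance order: 06h, 21h, 05h, 08h; column 3 is 05h.
Long rows with route=RT16, hour=05h: 390 + 354 = 744.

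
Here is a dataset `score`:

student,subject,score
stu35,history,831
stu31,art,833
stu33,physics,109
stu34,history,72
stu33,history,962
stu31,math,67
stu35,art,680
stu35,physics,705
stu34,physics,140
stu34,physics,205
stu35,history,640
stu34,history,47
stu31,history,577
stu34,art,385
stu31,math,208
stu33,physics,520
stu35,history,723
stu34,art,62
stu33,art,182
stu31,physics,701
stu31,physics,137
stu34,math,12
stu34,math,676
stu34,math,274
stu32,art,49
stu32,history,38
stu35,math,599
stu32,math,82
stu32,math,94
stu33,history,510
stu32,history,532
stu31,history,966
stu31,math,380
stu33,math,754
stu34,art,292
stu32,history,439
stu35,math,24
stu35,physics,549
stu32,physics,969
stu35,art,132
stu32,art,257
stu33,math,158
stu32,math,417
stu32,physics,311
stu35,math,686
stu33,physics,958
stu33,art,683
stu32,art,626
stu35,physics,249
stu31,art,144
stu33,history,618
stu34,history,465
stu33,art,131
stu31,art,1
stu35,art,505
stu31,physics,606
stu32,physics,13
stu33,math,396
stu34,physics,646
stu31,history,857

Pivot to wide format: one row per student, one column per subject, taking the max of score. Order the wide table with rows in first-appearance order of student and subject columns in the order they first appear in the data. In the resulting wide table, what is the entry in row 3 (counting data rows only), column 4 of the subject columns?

754

With rows in first-appearance order of student, row 3 is student=stu33. subject columns in first-appearance order: history, art, physics, math; column 4 is math.
Long rows with student=stu33, subject=math: max(754, 158, 396) = 754.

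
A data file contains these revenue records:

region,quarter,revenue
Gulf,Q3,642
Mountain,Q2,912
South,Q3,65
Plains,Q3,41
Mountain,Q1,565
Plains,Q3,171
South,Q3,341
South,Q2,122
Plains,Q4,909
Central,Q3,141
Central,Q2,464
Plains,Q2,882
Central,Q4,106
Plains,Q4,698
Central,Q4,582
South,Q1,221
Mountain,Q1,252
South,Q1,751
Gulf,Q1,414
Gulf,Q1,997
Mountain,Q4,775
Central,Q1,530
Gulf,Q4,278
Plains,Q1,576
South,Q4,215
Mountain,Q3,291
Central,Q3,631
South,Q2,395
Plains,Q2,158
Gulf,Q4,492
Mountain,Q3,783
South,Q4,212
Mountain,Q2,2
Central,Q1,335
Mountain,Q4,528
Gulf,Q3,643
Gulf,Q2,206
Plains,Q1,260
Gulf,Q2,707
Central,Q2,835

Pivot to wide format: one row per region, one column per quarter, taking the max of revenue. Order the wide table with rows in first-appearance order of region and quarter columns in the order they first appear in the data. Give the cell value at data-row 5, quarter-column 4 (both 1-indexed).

582

With rows in first-appearance order of region, row 5 is region=Central. quarter columns in first-appearance order: Q3, Q2, Q1, Q4; column 4 is Q4.
Long rows with region=Central, quarter=Q4: max(106, 582) = 582.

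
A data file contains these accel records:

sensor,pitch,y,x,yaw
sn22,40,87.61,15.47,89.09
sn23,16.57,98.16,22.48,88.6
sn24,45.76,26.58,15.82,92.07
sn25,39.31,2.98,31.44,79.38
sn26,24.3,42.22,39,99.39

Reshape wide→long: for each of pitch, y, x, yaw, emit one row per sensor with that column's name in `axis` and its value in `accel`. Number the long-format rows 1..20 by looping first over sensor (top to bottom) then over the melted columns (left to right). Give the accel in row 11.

15.82

20 rows total (5 × 4). Row 11: index ⌊(11-1)/4⌋ = 2 into sensor → sn24; (11-1) mod 4 = 2 into the melted columns → x.
So row 11 is (sn24, x, 15.82); accel = 15.82.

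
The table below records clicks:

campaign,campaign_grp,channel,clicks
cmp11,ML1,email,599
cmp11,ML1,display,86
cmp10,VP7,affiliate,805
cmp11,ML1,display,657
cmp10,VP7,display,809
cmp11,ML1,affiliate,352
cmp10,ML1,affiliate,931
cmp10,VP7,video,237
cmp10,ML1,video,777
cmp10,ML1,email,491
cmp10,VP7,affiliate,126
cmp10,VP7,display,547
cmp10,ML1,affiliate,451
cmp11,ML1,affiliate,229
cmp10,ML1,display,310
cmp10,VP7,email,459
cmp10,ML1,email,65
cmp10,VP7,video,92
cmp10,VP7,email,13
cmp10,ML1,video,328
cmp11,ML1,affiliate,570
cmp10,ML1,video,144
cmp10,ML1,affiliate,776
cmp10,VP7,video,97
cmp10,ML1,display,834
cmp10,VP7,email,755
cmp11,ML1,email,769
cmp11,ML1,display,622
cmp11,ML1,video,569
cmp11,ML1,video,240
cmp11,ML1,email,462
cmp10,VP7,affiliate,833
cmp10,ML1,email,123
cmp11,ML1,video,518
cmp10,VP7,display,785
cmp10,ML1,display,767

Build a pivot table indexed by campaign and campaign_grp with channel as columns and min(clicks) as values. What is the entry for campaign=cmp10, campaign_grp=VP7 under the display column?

Rows with campaign=cmp10, campaign_grp=VP7 and channel=display: clicks values are 809, 547, 785.
min(809, 547, 785) = 547.

547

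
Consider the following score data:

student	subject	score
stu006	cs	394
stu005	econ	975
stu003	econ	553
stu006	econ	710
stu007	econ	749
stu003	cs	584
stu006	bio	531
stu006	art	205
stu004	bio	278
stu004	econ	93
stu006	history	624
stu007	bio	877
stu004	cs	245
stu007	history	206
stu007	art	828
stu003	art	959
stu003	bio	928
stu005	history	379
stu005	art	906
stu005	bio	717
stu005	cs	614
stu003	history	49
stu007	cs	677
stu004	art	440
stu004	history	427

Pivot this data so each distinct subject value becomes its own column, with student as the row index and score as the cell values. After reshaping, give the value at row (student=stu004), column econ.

Wide layout: rows indexed by student, columns are the 5 distinct subject values (cs, econ, bio, art, history).
Cell (student=stu004, subject=econ) draws from the long row where student=stu004 and subject=econ, which has score=93.

93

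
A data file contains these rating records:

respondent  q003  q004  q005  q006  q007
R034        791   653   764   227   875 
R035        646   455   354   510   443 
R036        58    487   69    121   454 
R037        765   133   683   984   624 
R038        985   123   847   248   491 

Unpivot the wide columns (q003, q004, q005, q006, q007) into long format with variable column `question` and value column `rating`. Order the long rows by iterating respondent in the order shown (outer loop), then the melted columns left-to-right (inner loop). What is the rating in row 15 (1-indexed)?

25 rows total (5 × 5). Row 15: index ⌊(15-1)/5⌋ = 2 into respondent → R036; (15-1) mod 5 = 4 into the melted columns → q007.
So row 15 is (R036, q007, 454); rating = 454.

454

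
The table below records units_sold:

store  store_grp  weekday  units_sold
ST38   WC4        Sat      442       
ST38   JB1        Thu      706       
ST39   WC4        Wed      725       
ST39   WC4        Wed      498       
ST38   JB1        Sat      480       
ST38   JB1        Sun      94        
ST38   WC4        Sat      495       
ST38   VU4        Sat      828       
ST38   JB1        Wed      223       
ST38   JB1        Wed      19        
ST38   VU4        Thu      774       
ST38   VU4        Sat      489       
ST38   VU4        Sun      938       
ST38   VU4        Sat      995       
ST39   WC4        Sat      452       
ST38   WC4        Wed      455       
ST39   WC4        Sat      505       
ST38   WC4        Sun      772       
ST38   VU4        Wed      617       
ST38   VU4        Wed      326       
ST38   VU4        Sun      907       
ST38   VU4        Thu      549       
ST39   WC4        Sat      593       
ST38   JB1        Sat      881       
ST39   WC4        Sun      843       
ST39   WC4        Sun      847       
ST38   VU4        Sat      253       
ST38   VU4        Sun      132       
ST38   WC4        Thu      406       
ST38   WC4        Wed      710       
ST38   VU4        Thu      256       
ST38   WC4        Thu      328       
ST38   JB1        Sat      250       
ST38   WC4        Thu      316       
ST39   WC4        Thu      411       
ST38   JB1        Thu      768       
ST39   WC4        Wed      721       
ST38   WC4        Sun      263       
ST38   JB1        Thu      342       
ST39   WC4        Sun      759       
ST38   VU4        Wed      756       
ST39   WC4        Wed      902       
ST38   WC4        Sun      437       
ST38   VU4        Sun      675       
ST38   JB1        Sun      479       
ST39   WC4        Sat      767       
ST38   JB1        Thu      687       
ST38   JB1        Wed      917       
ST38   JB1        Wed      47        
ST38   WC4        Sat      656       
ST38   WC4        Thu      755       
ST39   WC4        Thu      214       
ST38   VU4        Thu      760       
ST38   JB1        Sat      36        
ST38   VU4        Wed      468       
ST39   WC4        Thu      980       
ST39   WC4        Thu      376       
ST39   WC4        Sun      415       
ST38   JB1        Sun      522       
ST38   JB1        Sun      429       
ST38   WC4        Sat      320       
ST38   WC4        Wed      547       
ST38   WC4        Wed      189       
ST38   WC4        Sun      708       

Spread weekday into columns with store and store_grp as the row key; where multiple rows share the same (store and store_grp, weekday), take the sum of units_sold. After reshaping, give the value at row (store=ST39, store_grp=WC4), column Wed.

Rows with store=ST39, store_grp=WC4 and weekday=Wed: units_sold values are 725, 498, 721, 902.
725 + 498 + 721 + 902 = 2846.

2846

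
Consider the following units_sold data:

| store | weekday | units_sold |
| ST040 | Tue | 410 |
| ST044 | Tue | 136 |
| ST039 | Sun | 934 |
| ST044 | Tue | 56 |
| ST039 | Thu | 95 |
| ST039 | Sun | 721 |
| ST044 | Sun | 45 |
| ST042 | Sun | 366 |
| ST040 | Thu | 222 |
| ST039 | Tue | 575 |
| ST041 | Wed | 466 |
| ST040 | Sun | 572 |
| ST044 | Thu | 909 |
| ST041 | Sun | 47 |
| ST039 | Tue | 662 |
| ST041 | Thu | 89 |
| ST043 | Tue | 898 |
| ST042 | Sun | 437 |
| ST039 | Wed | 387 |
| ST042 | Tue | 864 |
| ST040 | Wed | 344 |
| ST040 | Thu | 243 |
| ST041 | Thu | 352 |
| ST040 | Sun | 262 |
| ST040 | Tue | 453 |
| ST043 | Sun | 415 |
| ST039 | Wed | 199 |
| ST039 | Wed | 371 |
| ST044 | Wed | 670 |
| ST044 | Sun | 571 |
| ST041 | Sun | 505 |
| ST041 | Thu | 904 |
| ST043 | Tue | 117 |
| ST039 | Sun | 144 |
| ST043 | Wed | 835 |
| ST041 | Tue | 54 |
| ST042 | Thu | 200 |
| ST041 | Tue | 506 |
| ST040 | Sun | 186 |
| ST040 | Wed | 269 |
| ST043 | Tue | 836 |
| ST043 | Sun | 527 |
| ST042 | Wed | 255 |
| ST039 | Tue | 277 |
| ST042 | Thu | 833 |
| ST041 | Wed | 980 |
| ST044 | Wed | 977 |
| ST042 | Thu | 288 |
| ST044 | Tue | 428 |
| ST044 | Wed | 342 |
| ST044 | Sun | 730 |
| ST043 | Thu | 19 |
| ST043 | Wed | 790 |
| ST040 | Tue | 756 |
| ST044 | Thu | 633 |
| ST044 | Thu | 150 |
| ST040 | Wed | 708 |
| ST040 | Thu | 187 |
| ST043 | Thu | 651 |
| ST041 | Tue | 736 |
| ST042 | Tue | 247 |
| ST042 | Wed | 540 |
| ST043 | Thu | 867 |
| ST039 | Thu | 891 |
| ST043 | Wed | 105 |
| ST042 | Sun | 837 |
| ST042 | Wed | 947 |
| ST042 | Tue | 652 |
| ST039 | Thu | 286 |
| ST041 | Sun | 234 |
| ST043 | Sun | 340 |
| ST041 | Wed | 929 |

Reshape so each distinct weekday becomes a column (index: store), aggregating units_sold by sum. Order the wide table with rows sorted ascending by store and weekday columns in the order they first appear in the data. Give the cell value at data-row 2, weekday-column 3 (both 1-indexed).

With rows sorted ascending by store, row 2 is store=ST040. weekday columns in first-appearance order: Tue, Sun, Thu, Wed; column 3 is Thu.
Long rows with store=ST040, weekday=Thu: 222 + 243 + 187 = 652.

652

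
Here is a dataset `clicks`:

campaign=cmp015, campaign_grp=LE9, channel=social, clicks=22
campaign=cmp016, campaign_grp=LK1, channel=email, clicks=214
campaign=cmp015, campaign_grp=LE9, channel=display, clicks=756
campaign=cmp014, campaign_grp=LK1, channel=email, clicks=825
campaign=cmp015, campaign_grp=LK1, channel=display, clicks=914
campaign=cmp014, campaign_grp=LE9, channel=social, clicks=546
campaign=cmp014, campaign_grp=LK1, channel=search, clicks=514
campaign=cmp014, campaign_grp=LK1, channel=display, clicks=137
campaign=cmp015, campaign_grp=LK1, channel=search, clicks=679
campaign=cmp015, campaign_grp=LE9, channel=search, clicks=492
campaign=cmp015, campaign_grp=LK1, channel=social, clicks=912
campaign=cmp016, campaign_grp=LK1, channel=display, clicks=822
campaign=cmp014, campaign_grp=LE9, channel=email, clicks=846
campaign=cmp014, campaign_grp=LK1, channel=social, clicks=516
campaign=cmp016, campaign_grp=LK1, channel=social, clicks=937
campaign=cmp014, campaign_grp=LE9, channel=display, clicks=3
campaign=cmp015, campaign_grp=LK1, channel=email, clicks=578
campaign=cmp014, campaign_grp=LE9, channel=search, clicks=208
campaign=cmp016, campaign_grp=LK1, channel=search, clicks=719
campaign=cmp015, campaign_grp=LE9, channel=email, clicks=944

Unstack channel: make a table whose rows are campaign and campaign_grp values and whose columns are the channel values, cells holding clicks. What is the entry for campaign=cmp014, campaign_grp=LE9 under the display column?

Wide layout: rows indexed by campaign and campaign_grp, columns are the 4 distinct channel values (social, email, display, search).
Cell (campaign=cmp014, campaign_grp=LE9, channel=display) draws from the long row where campaign=cmp014, campaign_grp=LE9 and channel=display, which has clicks=3.

3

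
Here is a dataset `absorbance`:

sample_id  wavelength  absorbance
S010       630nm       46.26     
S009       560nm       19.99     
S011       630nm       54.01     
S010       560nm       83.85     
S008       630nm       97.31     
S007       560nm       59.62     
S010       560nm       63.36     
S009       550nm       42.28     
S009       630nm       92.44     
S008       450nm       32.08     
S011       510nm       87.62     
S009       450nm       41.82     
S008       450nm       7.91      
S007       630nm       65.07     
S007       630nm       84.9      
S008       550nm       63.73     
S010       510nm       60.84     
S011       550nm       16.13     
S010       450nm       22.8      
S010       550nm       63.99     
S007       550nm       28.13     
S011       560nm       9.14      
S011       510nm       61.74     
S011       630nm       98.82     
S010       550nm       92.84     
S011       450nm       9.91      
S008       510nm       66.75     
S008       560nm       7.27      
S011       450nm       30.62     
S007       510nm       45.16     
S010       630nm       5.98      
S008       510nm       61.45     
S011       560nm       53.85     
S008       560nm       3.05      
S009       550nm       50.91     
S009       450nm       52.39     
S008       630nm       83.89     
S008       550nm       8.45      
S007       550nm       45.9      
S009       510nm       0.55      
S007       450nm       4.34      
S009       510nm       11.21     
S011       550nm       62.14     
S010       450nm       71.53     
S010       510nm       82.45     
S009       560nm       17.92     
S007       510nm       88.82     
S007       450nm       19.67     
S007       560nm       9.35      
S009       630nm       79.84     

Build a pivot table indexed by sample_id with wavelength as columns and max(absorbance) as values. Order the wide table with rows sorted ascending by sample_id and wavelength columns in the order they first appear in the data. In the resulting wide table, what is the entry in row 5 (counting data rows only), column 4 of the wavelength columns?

With rows sorted ascending by sample_id, row 5 is sample_id=S011. wavelength columns in first-appearance order: 630nm, 560nm, 550nm, 450nm, 510nm; column 4 is 450nm.
Long rows with sample_id=S011, wavelength=450nm: max(9.91, 30.62) = 30.62.

30.62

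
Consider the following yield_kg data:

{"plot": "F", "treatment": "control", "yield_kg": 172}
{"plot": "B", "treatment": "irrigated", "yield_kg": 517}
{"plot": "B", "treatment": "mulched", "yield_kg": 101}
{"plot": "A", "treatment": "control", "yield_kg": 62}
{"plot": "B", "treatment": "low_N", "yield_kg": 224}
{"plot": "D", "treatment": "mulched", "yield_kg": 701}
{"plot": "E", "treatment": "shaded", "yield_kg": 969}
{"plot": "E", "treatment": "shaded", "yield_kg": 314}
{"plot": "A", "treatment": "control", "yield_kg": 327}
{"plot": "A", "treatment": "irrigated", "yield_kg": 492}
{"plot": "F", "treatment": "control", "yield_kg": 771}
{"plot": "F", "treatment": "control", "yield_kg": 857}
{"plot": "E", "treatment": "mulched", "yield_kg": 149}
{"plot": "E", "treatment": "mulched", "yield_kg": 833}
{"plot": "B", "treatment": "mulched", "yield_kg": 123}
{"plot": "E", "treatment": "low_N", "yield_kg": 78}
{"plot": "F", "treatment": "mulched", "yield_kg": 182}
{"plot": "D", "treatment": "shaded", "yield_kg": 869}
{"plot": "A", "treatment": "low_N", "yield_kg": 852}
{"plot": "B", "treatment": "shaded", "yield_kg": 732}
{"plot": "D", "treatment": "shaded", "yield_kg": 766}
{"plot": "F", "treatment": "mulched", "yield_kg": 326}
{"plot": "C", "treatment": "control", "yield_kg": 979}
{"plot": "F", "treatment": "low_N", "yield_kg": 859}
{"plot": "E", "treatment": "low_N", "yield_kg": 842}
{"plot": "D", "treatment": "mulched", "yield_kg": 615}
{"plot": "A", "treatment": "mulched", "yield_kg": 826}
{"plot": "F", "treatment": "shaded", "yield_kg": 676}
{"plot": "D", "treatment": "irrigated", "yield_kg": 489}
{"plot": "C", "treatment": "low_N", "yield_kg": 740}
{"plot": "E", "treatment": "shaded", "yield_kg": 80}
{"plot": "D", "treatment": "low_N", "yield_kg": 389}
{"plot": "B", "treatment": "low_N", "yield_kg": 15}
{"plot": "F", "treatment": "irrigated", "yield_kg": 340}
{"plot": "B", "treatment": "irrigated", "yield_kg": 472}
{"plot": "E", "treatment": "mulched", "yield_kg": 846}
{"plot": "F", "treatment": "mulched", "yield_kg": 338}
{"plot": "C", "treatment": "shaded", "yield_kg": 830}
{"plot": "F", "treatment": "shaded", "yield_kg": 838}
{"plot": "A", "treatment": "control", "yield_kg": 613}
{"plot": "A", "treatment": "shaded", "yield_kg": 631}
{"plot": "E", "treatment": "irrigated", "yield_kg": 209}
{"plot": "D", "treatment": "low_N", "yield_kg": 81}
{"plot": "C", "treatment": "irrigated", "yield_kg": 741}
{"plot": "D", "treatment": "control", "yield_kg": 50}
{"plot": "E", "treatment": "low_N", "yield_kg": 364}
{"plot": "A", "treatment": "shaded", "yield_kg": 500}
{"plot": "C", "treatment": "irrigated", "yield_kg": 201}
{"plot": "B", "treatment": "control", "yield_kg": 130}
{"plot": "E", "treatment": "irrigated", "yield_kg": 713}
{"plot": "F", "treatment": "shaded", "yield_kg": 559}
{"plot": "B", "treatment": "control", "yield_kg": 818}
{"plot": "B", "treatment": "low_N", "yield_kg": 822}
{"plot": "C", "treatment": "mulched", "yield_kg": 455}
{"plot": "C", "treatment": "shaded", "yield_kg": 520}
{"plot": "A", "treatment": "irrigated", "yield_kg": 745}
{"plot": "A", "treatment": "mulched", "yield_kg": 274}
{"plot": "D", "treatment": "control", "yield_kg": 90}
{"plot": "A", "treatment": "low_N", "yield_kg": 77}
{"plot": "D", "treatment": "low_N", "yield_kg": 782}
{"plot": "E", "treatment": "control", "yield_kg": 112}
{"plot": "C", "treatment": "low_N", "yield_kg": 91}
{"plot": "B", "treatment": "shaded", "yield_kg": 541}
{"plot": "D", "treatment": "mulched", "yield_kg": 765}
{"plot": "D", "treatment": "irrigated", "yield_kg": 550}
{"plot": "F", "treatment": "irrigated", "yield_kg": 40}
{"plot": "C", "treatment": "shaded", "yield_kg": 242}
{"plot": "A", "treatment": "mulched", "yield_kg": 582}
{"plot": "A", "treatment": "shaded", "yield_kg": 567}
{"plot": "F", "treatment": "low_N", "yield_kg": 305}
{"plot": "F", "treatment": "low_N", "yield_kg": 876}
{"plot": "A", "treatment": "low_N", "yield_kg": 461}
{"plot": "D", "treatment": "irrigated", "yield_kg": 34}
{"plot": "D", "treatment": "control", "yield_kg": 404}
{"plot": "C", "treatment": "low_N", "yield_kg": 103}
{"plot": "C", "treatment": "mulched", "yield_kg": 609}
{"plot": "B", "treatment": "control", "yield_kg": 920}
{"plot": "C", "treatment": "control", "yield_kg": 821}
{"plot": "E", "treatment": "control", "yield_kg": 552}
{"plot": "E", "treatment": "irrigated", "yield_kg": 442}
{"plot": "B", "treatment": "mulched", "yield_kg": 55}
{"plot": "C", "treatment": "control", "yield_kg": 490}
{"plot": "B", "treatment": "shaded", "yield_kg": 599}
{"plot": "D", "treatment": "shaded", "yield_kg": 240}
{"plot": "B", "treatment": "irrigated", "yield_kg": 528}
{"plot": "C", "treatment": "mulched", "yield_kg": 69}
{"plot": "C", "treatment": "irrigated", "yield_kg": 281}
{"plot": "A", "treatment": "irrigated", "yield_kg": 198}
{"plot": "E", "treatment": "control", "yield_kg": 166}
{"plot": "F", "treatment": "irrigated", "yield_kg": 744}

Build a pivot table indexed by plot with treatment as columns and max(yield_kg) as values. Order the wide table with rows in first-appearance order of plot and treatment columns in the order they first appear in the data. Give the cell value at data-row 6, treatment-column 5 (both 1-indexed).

830

With rows in first-appearance order of plot, row 6 is plot=C. treatment columns in first-appearance order: control, irrigated, mulched, low_N, shaded; column 5 is shaded.
Long rows with plot=C, treatment=shaded: max(830, 520, 242) = 830.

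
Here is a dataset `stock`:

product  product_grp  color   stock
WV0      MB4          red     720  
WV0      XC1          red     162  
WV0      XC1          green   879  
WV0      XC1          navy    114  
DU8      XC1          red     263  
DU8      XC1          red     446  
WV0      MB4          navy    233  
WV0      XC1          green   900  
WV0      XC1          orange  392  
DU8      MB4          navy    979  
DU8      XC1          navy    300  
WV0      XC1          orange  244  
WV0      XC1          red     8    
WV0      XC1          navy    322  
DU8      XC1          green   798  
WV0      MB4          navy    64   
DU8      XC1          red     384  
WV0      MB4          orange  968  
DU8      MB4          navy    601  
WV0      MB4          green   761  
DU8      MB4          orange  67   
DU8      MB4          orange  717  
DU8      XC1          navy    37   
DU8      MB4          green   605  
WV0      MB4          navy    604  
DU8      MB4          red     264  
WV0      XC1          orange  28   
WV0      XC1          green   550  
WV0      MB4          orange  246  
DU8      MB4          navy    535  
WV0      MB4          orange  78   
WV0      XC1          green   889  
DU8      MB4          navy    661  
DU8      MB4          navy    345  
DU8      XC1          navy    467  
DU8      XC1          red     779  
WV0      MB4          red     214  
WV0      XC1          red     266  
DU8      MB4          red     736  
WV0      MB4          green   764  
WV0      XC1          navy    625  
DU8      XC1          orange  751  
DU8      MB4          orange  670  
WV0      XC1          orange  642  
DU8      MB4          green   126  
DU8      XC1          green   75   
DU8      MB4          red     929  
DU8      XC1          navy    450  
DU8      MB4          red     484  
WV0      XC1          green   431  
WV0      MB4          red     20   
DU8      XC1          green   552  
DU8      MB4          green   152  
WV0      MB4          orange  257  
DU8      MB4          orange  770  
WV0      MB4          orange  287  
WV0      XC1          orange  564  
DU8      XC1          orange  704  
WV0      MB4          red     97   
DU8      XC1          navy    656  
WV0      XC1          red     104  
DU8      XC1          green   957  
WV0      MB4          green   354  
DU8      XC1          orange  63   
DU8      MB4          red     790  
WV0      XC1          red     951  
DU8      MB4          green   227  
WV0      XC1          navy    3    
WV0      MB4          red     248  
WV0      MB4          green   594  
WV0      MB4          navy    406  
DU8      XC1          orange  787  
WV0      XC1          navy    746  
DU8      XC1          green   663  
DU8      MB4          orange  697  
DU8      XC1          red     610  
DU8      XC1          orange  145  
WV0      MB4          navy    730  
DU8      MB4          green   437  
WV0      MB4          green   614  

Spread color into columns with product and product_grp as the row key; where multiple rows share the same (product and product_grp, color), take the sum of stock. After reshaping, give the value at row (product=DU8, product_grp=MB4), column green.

Rows with product=DU8, product_grp=MB4 and color=green: stock values are 605, 126, 152, 227, 437.
605 + 126 + 152 + 227 + 437 = 1547.

1547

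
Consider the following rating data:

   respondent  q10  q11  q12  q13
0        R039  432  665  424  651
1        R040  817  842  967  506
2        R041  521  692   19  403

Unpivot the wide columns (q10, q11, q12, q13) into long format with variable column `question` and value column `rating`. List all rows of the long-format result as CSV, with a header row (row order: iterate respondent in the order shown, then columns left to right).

respondent,question,rating
R039,q10,432
R039,q11,665
R039,q12,424
R039,q13,651
R040,q10,817
R040,q11,842
R040,q12,967
R040,q13,506
R041,q10,521
R041,q11,692
R041,q12,19
R041,q13,403

Each (respondent, column) pair becomes one row: 3 × 4 = 12 rows.
For example, (R039, q10) → rating=432.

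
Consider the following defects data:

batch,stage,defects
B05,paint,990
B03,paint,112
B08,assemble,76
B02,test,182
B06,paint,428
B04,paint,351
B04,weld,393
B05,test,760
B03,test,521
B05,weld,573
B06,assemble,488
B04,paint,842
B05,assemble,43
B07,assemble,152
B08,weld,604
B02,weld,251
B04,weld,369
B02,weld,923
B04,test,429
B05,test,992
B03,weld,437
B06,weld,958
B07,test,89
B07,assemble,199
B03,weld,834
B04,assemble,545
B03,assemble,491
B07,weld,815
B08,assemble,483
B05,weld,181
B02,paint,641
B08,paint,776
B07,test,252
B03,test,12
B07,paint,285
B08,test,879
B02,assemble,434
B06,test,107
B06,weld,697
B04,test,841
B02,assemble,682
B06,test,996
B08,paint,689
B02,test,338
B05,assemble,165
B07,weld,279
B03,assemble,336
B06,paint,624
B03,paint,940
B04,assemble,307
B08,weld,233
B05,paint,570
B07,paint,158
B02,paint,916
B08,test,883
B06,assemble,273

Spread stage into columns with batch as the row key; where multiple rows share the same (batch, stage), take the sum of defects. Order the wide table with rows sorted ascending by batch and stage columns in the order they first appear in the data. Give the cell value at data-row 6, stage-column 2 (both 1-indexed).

351

With rows sorted ascending by batch, row 6 is batch=B07. stage columns in first-appearance order: paint, assemble, test, weld; column 2 is assemble.
Long rows with batch=B07, stage=assemble: 152 + 199 = 351.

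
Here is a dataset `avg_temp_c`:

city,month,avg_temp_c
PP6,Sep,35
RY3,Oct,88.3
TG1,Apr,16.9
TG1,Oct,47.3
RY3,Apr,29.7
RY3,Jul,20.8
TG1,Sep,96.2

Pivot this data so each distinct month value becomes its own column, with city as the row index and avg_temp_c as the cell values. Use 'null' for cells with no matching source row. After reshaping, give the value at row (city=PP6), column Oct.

null

No long-format row has city=PP6 and month=Oct, so the cell is null.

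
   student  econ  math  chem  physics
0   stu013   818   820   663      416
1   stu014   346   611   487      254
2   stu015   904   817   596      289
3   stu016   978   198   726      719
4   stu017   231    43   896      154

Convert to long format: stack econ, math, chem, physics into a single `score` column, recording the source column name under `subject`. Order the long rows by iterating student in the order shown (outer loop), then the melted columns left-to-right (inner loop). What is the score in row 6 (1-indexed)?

611

20 rows total (5 × 4). Row 6: index ⌊(6-1)/4⌋ = 1 into student → stu014; (6-1) mod 4 = 1 into the melted columns → math.
So row 6 is (stu014, math, 611); score = 611.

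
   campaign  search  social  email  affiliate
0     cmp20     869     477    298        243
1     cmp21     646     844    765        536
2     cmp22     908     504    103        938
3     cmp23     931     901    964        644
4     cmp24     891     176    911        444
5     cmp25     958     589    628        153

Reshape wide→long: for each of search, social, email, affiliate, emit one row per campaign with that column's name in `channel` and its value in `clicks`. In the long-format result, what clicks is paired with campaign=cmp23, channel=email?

964

Unpivoting turns each (campaign, wide-column) pair into one long row.
The wide cell at row cmp23, column email holds 964, so the long row (cmp23, email) has clicks=964.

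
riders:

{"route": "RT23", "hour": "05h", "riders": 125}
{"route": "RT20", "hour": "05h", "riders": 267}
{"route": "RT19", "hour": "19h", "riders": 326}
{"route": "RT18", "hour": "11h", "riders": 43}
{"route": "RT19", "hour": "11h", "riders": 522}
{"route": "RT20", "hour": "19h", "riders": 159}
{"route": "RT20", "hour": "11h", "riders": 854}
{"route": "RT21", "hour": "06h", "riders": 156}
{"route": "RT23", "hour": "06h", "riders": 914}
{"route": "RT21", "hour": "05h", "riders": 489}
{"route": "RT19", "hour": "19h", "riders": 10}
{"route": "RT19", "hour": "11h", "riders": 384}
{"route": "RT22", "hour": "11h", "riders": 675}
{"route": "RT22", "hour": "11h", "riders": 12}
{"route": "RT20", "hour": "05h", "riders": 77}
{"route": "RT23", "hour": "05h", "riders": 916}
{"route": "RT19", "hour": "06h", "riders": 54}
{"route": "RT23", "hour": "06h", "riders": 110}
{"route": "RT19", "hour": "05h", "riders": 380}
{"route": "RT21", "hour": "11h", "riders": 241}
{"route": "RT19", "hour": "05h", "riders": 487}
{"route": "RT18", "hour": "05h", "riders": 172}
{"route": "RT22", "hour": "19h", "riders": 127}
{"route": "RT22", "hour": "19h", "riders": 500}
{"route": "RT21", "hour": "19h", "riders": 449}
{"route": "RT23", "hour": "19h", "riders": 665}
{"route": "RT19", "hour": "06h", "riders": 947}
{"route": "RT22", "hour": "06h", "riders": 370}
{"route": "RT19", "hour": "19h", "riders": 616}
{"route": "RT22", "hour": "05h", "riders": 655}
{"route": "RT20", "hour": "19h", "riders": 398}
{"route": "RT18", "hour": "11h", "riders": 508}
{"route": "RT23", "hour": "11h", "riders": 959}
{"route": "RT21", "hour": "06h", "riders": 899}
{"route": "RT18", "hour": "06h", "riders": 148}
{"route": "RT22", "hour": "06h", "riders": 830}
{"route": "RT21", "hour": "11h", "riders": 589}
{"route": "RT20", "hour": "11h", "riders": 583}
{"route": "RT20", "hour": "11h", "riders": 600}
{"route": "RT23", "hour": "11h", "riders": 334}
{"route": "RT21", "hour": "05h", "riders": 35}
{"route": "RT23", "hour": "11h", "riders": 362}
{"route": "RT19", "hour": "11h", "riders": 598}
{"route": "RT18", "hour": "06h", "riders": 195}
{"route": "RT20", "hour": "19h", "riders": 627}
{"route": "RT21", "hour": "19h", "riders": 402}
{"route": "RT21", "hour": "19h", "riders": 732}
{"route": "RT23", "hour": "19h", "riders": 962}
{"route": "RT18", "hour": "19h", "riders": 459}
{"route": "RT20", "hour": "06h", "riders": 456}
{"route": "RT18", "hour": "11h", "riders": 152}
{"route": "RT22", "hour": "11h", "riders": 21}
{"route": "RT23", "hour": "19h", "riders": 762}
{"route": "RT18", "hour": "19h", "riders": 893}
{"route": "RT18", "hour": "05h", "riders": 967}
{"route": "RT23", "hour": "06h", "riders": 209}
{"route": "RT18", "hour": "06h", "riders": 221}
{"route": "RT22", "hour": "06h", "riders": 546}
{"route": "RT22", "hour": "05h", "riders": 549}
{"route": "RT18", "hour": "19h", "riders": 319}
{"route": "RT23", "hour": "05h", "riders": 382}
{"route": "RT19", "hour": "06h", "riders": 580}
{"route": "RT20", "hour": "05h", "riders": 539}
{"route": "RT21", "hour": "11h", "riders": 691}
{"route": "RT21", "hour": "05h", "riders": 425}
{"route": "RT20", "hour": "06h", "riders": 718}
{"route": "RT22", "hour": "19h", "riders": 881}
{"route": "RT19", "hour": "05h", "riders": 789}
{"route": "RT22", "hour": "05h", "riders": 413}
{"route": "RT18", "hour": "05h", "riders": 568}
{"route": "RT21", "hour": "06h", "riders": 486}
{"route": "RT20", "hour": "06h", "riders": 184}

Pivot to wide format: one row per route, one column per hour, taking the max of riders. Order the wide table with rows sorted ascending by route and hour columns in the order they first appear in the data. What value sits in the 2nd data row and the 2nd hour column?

With rows sorted ascending by route, row 2 is route=RT19. hour columns in first-appearance order: 05h, 19h, 11h, 06h; column 2 is 19h.
Long rows with route=RT19, hour=19h: max(326, 10, 616) = 616.

616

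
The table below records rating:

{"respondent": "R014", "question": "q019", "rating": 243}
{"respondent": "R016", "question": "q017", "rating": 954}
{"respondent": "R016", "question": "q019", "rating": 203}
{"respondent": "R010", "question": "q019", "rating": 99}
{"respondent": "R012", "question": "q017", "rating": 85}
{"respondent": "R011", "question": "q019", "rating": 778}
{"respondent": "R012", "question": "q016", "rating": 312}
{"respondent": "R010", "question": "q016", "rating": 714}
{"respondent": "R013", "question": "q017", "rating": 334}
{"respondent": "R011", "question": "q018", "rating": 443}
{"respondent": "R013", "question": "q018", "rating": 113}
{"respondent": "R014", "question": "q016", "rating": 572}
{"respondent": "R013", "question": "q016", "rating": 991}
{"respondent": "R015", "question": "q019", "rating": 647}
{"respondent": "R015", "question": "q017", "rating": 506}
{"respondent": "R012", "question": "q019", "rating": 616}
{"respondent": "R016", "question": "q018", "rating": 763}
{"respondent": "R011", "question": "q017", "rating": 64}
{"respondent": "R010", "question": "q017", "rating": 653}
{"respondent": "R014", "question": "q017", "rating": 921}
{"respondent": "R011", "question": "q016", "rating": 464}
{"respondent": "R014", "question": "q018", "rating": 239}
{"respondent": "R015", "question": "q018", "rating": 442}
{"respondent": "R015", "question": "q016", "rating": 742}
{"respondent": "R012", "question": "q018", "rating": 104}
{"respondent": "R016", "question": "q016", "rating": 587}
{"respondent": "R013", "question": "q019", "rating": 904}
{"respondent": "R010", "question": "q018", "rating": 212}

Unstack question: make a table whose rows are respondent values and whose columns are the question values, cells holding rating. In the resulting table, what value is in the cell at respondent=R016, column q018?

763

Wide layout: rows indexed by respondent, columns are the 4 distinct question values (q019, q017, q016, q018).
Cell (respondent=R016, question=q018) draws from the long row where respondent=R016 and question=q018, which has rating=763.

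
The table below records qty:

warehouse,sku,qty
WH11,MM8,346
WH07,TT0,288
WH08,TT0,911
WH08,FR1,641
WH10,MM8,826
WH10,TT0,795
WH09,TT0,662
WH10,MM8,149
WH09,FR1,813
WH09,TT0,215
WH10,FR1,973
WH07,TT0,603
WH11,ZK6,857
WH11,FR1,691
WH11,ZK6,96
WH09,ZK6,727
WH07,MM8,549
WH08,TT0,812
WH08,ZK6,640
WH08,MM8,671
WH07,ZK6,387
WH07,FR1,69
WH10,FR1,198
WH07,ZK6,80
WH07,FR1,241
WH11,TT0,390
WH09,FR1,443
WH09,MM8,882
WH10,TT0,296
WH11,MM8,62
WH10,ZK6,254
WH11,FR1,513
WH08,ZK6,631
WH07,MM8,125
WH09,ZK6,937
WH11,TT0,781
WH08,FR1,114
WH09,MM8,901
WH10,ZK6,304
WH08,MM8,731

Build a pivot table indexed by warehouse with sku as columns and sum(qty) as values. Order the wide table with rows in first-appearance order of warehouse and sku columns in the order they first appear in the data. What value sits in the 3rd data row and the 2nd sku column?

With rows in first-appearance order of warehouse, row 3 is warehouse=WH08. sku columns in first-appearance order: MM8, TT0, FR1, ZK6; column 2 is TT0.
Long rows with warehouse=WH08, sku=TT0: 911 + 812 = 1723.

1723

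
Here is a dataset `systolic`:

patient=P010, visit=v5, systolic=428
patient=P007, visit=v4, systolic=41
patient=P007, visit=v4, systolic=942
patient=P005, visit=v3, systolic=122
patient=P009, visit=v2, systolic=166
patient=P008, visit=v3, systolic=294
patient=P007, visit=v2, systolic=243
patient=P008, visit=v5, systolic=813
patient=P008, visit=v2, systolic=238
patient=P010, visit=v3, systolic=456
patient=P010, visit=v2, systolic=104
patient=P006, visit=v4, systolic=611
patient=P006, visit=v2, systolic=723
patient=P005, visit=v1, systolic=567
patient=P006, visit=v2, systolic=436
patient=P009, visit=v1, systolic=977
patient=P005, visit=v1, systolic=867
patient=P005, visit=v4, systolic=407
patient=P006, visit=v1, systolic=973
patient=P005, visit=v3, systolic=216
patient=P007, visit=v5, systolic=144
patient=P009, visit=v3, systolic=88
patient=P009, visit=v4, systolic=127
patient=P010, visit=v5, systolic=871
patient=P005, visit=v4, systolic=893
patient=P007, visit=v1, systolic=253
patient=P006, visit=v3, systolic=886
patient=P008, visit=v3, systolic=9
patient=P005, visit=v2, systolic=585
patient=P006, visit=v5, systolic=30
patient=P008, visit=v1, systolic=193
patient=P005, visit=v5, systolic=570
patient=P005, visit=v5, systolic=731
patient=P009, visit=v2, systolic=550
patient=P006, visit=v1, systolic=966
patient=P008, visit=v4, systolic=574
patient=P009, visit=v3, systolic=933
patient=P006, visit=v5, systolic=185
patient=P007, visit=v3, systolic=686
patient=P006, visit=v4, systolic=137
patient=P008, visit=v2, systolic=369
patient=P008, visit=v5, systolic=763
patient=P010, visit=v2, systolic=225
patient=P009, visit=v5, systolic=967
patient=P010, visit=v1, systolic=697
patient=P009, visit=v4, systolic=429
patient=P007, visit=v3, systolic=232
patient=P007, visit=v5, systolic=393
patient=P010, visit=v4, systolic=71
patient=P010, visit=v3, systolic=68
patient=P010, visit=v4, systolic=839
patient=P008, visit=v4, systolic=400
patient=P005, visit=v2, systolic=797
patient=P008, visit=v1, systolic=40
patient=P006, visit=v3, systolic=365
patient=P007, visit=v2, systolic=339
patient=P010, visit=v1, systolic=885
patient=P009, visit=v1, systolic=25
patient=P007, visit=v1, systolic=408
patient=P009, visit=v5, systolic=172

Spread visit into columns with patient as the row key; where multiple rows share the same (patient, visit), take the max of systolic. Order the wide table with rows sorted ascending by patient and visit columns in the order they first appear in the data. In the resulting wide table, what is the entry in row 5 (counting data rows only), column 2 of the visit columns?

With rows sorted ascending by patient, row 5 is patient=P009. visit columns in first-appearance order: v5, v4, v3, v2, v1; column 2 is v4.
Long rows with patient=P009, visit=v4: max(127, 429) = 429.

429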